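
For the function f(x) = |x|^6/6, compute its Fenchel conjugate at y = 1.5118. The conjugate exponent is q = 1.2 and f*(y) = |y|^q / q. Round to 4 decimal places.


The conjugate exponent q satisfies 1/p + 1/q = 1.
p = 6, so q = 6/(6 - 1) = 1.2
|y|^q = 1.5118^1.2 = 1.6421
f*(1.5118) = 1.6421 / 1.2 = 1.3684


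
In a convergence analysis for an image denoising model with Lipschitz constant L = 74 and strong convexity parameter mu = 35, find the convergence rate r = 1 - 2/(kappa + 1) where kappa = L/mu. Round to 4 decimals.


Step 1: Compute the condition number.
kappa = L/mu = 74/35 = 2.1143
Step 2: Compute the convergence rate.
r = 1 - 2/(kappa + 1) = 1 - 2*mu/(L + mu) = (L - mu)/(L + mu) = 39/109 = 0.3578


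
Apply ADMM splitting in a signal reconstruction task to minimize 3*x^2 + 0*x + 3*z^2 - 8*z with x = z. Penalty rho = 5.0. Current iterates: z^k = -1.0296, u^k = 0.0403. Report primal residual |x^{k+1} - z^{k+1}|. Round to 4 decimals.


ADMM iteration with rho = 5.0, z^k = -1.0296, u^k = 0.0403
Step 1: x-update.
Minimize 3*x^2 + 0*x + (5.0/2)*(x + 1.0296 + 0.0403)^2
FOC: (2*3 + 5.0)*x = 0 + 5.0*(-1.0296 - 0.0403)
x^{k+1} = -0.4863
Step 2: z-update.
Minimize 3*z^2 - 8*z + (5.0/2)*(-0.4863 - z + 0.0403)^2
FOC: (2*3 + 5.0)*z = 8 + 5.0*(-0.4863 + 0.0403)
z^{k+1} = 0.5245
Step 3: u-update.
u^{k+1} = 0.0403 - 0.4863 - 0.5245 = -0.9706
Step 4: Primal residual = |-0.4863 - 0.5245| = 1.0109


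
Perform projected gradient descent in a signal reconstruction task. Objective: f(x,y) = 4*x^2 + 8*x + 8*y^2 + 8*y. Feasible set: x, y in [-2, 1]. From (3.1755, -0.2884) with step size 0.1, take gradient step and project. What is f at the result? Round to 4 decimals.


Step 1: Compute gradient at (3.1755, -0.2884).
grad_x = 2*4*3.1755 + 8 = 33.404
grad_y = 2*8*-0.2884 + 8 = 3.3856
Step 2: Gradient step.
x_raw = 3.1755 - 0.1*33.404 = -0.1649
y_raw = -0.2884 - 0.1*3.3856 = -0.627
Step 3: Project onto [-2, 1].
x_proj = clip(-0.1649) = -0.1649
y_proj = clip(-0.627) = -0.627
Step 4: Evaluate f.
f(-0.1649, -0.627) = -3.0815


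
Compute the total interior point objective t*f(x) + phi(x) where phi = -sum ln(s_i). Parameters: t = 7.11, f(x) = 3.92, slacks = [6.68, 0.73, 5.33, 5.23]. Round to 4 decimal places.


Step 1: Compute log-barrier.
ln values: [1.8991, -0.3147, 1.6734, 1.6544]
phi = -(1.8991 - 0.3147 + 1.6734 + 1.6544) = -4.9122
Step 2: Compute augmented objective.
t*f(x) = 7.11*3.92 = 27.8712
Total = 27.8712 - 4.9122 = 22.959


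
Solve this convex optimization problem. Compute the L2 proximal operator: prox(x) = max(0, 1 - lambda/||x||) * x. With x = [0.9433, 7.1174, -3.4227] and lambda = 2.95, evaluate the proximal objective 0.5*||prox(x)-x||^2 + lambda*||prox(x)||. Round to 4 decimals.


Step 1: Compute ||x||.
||x|| = 7.9537
Step 2: Compute scaling factor.
scale = max(0, 1 - 2.95/7.9537) = 0.6291
Step 3: prox(x) = [0.5934, 4.4776, -2.1532]
||prox(x)|| = 5.0037
Step 4: Proximal objective.
0.5*||prox-x||^2 = 4.3513
lambda*||prox|| = 14.7609
Total = 19.1123


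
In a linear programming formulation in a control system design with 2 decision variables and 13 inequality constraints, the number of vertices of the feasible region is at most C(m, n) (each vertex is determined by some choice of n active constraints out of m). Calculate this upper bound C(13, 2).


Each vertex corresponds to some choice of n active constraints out of m, so the number of vertices is at most C(m, n) = m! / (n!(m-n)!).
m = 13, n = 2
Numerator: 13 * 12
Denominator: 2! = 2
C(13, 2) = 78


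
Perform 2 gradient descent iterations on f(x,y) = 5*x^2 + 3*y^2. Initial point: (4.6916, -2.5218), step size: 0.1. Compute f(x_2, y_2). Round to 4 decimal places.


Gradient descent on f(x,y) = 5*x^2 + 3*y^2.
Starting point: (4.6916, -2.5218), alpha = 0.1
Step 1: grad_x = 2*5*4.6916 = 46.916, grad_y = 2*3*-2.5218 = -15.1308
  x_1 = 4.6916 - 0.1*46.916 = 0.0
  y_1 = -2.5218 - 0.1*-15.1308 = -1.0087
Step 2: grad_x = 2*5*0.0 = 0.0, grad_y = 2*3*-1.0087 = -6.0523
  x_2 = 0.0 - 0.1*0.0 = 0.0
  y_2 = -1.0087 - 0.1*-6.0523 = -0.4035
f(0.0, -0.4035) = 5*0.0^2 + 3*(-0.4035)^2 = 0.4884


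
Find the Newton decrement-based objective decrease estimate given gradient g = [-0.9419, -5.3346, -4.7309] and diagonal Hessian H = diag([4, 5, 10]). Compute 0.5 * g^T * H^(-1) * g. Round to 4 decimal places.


Step 1: H is diagonal, so H^(-1) * g = [-0.2355, -1.0669, -0.4731].
Step 2: g^T H^(-1) g = sum_i g_i^2 / H_ii
  = (-0.9419)^2/4 + (-5.3346)^2/5 + (-4.7309)^2/10
  = 0.2218 + 5.6916 + 2.2381 = 8.1515
Step 3: Objective decrease = 0.5 * g^T H^(-1) g = 4.0758


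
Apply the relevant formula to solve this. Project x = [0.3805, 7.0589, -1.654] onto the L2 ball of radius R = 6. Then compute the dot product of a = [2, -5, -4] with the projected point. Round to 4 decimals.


Step 1: Compute ||x|| (intermediates to 6 decimals).
||x|| = sqrt(0.3805^2 + 7.0589^2 + (-1.654)^2) = 7.260066
Step 2: Project.
Since ||x|| > R, scale = R/||x|| = 6/7.260066 = 0.826439, proj(x) = scale * x
proj(x) = [0.31446, 5.83375, -1.36693]
Step 3: Dot product.
a^T * proj(x) = 2*0.31446 - 5*5.83375 - 4*(-1.36693) = -23.0721


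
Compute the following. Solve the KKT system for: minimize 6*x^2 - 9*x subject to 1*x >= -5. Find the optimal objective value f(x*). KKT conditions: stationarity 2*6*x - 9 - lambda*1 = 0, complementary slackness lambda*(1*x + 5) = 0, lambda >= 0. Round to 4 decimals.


Step 1: Try lambda = 0 (constraint inactive).
Stationarity: 2*6*x - 9 = 0
x* = 9/(2*6) = 0.75
Check constraint: 1*0.75 = 0.75 >= -5 -- satisfied.
Step 2: Compute optimal value.
f(x*) = 6*0.75^2 - 9*0.75 = -3.375


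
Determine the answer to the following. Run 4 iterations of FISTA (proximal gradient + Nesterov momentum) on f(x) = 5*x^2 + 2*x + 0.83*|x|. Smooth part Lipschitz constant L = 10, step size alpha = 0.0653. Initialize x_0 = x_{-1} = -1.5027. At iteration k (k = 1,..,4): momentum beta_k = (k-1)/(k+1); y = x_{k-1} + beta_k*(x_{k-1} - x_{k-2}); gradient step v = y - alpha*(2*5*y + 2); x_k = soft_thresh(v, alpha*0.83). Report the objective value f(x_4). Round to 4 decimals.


FISTA on f(x) = 5*x^2 + 2*x + 0.83*|x|
L = 10, alpha = 0.0653
Iteration 1: beta = 0.0, y = -1.5027 + 0.0*(-1.5027 + 1.5027) = -1.5027
  grad(y) = -13.027, v = y - alpha*grad = -0.652
  prox(v) = soft_thresh(-0.652, 0.0542) = -0.5978
Iteration 2: beta = 0.3333, y = -0.5978 + 0.3333*(-0.5978 + 1.5027) = -0.2962
  grad(y) = -0.9622, v = y - alpha*grad = -0.2334
  prox(v) = soft_thresh(-0.2334, 0.0542) = -0.1792
Iteration 3: beta = 0.5, y = -0.1792 + 0.5*(-0.1792 + 0.5978) = 0.0301
  grad(y) = 2.3014, v = y - alpha*grad = -0.1201
  prox(v) = soft_thresh(-0.1201, 0.0542) = -0.0659
Iteration 4: beta = 0.6, y = -0.0659 + 0.6*(-0.0659 + 0.1792) = 0.002
  grad(y) = 2.02, v = y - alpha*grad = -0.1299
  prox(v) = soft_thresh(-0.1299, 0.0542) = -0.0757
f(x_4) = 5*(-0.0757)^2 + 2*(-0.0757) + 0.83*|-0.0757| = -0.0599


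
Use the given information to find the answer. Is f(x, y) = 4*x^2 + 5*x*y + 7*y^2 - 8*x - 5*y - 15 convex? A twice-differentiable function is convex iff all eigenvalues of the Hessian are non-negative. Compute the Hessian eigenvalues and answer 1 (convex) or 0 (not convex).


The Hessian of f(x,y) = 4*x^2 + 5*x*y + 7*y^2 - 8*x - 5*y - 15 is:
H = [[8, 5], [5, 14]]
Trace = 8 + 14 = 22
Determinant = 8*14 - (5)^2 = 87
Discriminant = (22)^2 - 4*87 = 136.0
Eigenvalues: lambda_1 = 5.169, lambda_2 = 16.831
The function is convex.

1


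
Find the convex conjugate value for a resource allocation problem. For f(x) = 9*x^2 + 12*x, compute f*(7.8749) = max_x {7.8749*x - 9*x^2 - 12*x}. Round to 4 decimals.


f*(y) = sup_x {y*x - a*x^2 - b*x} = sup_x {(y-b)*x - a*x^2}
FOC: (y - b) - 2a*x = 0 => x* = (y - b)/(2a)
x* = (7.8749 - 12)/(2*9) = -0.2292
f*(7.8749) = (y-b)^2/(4a) = (7.8749 - 12)^2/(4*9)
= 17.0165/36 = 0.4727


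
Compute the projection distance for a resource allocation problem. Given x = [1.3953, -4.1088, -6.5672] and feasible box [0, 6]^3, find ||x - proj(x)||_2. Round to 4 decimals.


Project each component onto [0, 6].
clip(1.3953) = 1.3953, clip(-4.1088) = 0.0, clip(-6.5672) = 0.0
Projection = [1.3953, 0.0, 0.0]
Squared diffs: [0.0, 16.8822, 43.1281]
Distance = sqrt(60.0103) = 7.7466


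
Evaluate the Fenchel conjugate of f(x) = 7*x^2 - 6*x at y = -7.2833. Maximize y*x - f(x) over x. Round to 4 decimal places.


f*(y) = sup_x {y*x - a*x^2 - b*x} = sup_x {(y-b)*x - a*x^2}
FOC: (y - b) - 2a*x = 0 => x* = (y - b)/(2a)
x* = (-7.2833 + 6)/(2*7) = -0.0917
f*(-7.2833) = (y-b)^2/(4a) = (-7.2833 + 6)^2/(4*7)
= 1.6469/28 = 0.0588


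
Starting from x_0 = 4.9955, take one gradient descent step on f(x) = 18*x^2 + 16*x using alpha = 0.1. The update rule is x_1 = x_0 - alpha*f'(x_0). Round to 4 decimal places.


We compute the gradient at x_0 and apply the update.
f'(x) = 36*x + 16
f'(4.9955) = 36*4.9955 + 16 = 195.838
x_1 = 4.9955 - 0.1*195.838 = -14.5883


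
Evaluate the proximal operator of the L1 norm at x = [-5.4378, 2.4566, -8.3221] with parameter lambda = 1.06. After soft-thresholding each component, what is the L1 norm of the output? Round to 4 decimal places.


Soft-thresholding with lambda = 1.06:
prox(-5.4378) = sign(-5.4378)*max(|-5.4378| - 1.06, 0) = -4.3778
prox(2.4566) = sign(2.4566)*max(|2.4566| - 1.06, 0) = 1.3966
prox(-8.3221) = sign(-8.3221)*max(|-8.3221| - 1.06, 0) = -7.2621
prox(x) = [-4.3778, 1.3966, -7.2621]
||prox(x)||_1 = 4.3778 + 1.3966 + 7.2621 = 13.0365


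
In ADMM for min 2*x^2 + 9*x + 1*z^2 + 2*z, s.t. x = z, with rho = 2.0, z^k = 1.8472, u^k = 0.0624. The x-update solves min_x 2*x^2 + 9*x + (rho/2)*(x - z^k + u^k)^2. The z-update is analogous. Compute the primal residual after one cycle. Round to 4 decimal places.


ADMM iteration with rho = 2.0, z^k = 1.8472, u^k = 0.0624
Step 1: x-update.
Minimize 2*x^2 + 9*x + (2.0/2)*(x - 1.8472 + 0.0624)^2
FOC: (2*2 + 2.0)*x = -9 + 2.0*(1.8472 - 0.0624)
x^{k+1} = -0.9051
Step 2: z-update.
Minimize 1*z^2 + 2*z + (2.0/2)*(-0.9051 - z + 0.0624)^2
FOC: (2*1 + 2.0)*z = -2 + 2.0*(-0.9051 + 0.0624)
z^{k+1} = -0.9213
Step 3: u-update.
u^{k+1} = 0.0624 - 0.9051 + 0.9213 = 0.0787
Step 4: Primal residual = |-0.9051 + 0.9213| = 0.0163


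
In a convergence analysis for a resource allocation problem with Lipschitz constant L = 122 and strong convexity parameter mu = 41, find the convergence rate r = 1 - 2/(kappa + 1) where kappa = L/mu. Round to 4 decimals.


Step 1: Compute the condition number.
kappa = L/mu = 122/41 = 2.9756
Step 2: Compute the convergence rate.
r = 1 - 2/(kappa + 1) = 1 - 2*mu/(L + mu) = (L - mu)/(L + mu) = 81/163 = 0.4969


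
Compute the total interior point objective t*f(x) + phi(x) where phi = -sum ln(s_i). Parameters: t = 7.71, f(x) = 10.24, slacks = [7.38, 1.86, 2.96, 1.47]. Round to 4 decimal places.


Step 1: Compute log-barrier.
ln values: [1.9988, 0.6206, 1.0852, 0.3853]
phi = -(1.9988 + 0.6206 + 1.0852 + 0.3853) = -4.0898
Step 2: Compute augmented objective.
t*f(x) = 7.71*10.24 = 78.9504
Total = 78.9504 - 4.0898 = 74.8606


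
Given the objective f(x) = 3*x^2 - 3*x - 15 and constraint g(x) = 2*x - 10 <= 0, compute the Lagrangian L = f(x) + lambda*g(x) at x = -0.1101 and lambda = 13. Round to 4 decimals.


Step 1: Evaluate f(x).
f(-0.1101) = 3*(-0.1101)^2 - 3*(-0.1101) - 15 = -14.6333
Step 2: Evaluate g(x).
g(-0.1101) = 2*-0.1101 - 10 = -10.2202
Step 3: Compute Lagrangian.
L = -14.6333 + 13*-10.2202 = -147.4959


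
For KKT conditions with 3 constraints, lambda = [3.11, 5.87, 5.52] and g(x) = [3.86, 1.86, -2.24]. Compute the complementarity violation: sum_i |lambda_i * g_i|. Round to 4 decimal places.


KKT complementary slackness check:
lambda_1 * g_1 = 3.11 * 3.86 = 12.0046
lambda_2 * g_2 = 5.87 * 1.86 = 10.9182
lambda_3 * g_3 = 5.52 * -2.24 = -12.3648
Total violation = 12.0046 + 10.9182 + 12.3648 = 35.2876


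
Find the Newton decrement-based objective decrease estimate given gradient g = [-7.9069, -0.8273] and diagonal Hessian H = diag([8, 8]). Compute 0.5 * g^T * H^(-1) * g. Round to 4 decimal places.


Step 1: H is diagonal, so H^(-1) * g = [-0.9884, -0.1034].
Step 2: g^T H^(-1) g = sum_i g_i^2 / H_ii
  = (-7.9069)^2/8 + (-0.8273)^2/8
  = 7.8149 + 0.0856 = 7.9004
Step 3: Objective decrease = 0.5 * g^T H^(-1) g = 3.9502


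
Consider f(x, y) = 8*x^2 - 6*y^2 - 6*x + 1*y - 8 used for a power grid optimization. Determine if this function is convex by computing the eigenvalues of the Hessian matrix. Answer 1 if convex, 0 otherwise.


The Hessian of f(x,y) = 8*x^2 - 6*y^2 - 6*x + 1*y - 8 is:
H = [[16, 0], [0, -12]]
Trace = 16 - 12 = 4
Determinant = 16*-12 - (0)^2 = -192
Discriminant = (4)^2 - 4*-192 = 784.0
Eigenvalues: lambda_1 = -12.0, lambda_2 = 16.0
The function is not convex.

0


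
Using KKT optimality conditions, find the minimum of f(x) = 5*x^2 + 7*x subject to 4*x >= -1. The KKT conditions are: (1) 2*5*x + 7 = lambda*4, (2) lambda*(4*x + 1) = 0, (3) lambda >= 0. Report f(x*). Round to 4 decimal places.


Step 1: Try lambda = 0 (constraint inactive).
x_unc = -7/(2*5) = -0.7
Check: 4*-0.7 = -2.8 < -1 -- violated!
Step 2: Constraint must be active: 4*x = -1
x* = -1/4 = -0.25
lambda = (2*5*(-0.25) + 7)/4 = 1.125
Step 3: Compute optimal value.
f(x*) = 5*(-0.25)^2 + 7*(-0.25) = -1.4375


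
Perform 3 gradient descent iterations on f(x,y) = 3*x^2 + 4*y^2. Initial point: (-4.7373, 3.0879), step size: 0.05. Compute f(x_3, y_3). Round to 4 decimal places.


Gradient descent on f(x,y) = 3*x^2 + 4*y^2.
Starting point: (-4.7373, 3.0879), alpha = 0.05
Step 1: grad_x = 2*3*-4.7373 = -28.4238, grad_y = 2*4*3.0879 = 24.7032
  x_1 = -4.7373 - 0.05*-28.4238 = -3.3161
  y_1 = 3.0879 - 0.05*24.7032 = 1.8527
Step 2: grad_x = 2*3*-3.3161 = -19.8967, grad_y = 2*4*1.8527 = 14.8219
  x_2 = -3.3161 - 0.05*-19.8967 = -2.3213
  y_2 = 1.8527 - 0.05*14.8219 = 1.1116
Step 3: grad_x = 2*3*-2.3213 = -13.9277, grad_y = 2*4*1.1116 = 8.8932
  x_3 = -2.3213 - 0.05*-13.9277 = -1.6249
  y_3 = 1.1116 - 0.05*8.8932 = 0.667
f(-1.6249, 0.667) = 3*(-1.6249)^2 + 4*0.667^2 = 9.7003


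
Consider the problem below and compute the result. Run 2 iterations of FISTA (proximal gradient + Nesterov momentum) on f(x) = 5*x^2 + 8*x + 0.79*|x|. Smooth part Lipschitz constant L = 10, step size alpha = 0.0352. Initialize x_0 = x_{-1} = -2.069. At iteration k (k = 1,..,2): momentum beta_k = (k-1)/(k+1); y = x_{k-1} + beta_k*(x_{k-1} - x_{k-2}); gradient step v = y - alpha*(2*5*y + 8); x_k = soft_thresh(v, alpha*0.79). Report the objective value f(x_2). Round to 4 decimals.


FISTA on f(x) = 5*x^2 + 8*x + 0.79*|x|
L = 10, alpha = 0.0352
Iteration 1: beta = 0.0, y = -2.069 + 0.0*(-2.069 + 2.069) = -2.069
  grad(y) = -12.69, v = y - alpha*grad = -1.6223
  prox(v) = soft_thresh(-1.6223, 0.0278) = -1.5945
Iteration 2: beta = 0.3333, y = -1.5945 + 0.3333*(-1.5945 + 2.069) = -1.4363
  grad(y) = -6.3634, v = y - alpha*grad = -1.2123
  prox(v) = soft_thresh(-1.2123, 0.0278) = -1.1845
f(x_2) = 5*(-1.1845)^2 + 8*(-1.1845) + 0.79*|-1.1845| = -1.5249


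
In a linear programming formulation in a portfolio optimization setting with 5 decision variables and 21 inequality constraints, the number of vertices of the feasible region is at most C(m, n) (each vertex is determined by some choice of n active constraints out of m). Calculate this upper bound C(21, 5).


Each vertex corresponds to some choice of n active constraints out of m, so the number of vertices is at most C(m, n) = m! / (n!(m-n)!).
m = 21, n = 5
Numerator: 21 * 20 * 19 * 18 * 17
Denominator: 5! = 120
C(21, 5) = 20349


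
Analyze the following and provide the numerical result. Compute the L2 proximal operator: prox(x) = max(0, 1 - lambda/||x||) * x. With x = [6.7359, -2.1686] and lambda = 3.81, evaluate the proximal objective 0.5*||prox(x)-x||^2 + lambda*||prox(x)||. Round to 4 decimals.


Step 1: Compute ||x||.
||x|| = 7.0764
Step 2: Compute scaling factor.
scale = max(0, 1 - 3.81/7.0764) = 0.4616
Step 3: prox(x) = [3.1092, -1.001]
||prox(x)|| = 3.2664
Step 4: Proximal objective.
0.5*||prox-x||^2 = 7.2581
lambda*||prox|| = 12.445
Total = 19.703


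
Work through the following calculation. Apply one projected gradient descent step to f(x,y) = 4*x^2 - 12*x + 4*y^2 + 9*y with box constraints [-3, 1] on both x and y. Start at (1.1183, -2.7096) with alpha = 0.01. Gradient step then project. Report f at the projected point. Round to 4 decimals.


Step 1: Compute gradient at (1.1183, -2.7096).
grad_x = 2*4*1.1183 - 12 = -3.0536
grad_y = 2*4*-2.7096 + 9 = -12.6768
Step 2: Gradient step.
x_raw = 1.1183 - 0.01*-3.0536 = 1.1488
y_raw = -2.7096 - 0.01*-12.6768 = -2.5828
Step 3: Project onto [-3, 1].
x_proj = clip(1.1488) = 1.0
y_proj = clip(-2.5828) = -2.5828
Step 4: Evaluate f.
f(1.0, -2.5828) = -4.5614


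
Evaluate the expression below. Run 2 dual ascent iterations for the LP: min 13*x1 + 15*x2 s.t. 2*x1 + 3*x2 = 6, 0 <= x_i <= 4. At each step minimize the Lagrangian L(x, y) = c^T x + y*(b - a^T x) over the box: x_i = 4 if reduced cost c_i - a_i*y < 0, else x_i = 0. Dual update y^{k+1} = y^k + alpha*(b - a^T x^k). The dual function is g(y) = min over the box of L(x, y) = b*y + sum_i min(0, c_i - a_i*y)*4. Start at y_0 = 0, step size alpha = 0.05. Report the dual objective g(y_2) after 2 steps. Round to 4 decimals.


Dual ascent for LP: min 13*x1 + 15*x2, 2*x1 + 3*x2 = 6, 0 <= x_i <= 4
Step 1: y^k = 0.0, reduced costs: (13.0, 15.0)
  x^k = (0.0, 0.0), subgradient = b - a^T x = 6.0
  y^{k+1} = 0.0 + 0.05*6.0 = 0.3
Step 2: y^k = 0.3, reduced costs: (12.4, 14.1)
  x^k = (0.0, 0.0), subgradient = b - a^T x = 6.0
  y^{k+1} = 0.3 + 0.05*6.0 = 0.6
Dual objective at y_2 = 0.6: reduced costs (11.8, 13.2), box minimizer x = (0.0, 0.0)
g(y_2) = b*y + (c1 - a1*y)*x1 + (c2 - a2*y)*x2 = 6*0.6 + 11.8*0.0 + 13.2*0.0 = 3.6 + 0.0 + 0.0 = 3.6


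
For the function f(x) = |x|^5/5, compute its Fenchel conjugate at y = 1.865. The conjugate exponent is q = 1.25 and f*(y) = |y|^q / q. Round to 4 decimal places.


The conjugate exponent q satisfies 1/p + 1/q = 1.
p = 5, so q = 5/(5 - 1) = 1.25
|y|^q = 1.865^1.25 = 2.1795
f*(1.865) = 2.1795 / 1.25 = 1.7436


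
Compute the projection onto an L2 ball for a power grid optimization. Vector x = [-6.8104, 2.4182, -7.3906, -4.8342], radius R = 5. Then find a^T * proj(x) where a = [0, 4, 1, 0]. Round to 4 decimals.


Step 1: Compute ||x|| (intermediates to 6 decimals).
||x|| = sqrt((-6.8104)^2 + 2.4182^2 + (-7.3906)^2 + (-4.8342)^2) = 11.411385
Step 2: Project.
Since ||x|| > R, scale = R/||x|| = 5/11.411385 = 0.438159, proj(x) = scale * x
proj(x) = [-2.984038, 1.059556, -3.238258, -2.118148]
Step 3: Dot product.
a^T * proj(x) = 0*(-2.984038) + 4*1.059556 + 1*(-3.238258) + 0*(-2.118148) = 1.0


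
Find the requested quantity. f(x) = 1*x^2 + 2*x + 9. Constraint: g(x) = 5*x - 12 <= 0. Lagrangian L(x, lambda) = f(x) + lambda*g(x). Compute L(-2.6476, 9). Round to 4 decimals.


Step 1: Evaluate f(x).
f(-2.6476) = 1*(-2.6476)^2 + 2*(-2.6476) + 9 = 10.7146
Step 2: Evaluate g(x).
g(-2.6476) = 5*-2.6476 - 12 = -25.238
Step 3: Compute Lagrangian.
L = 10.7146 + 9*-25.238 = -216.4274


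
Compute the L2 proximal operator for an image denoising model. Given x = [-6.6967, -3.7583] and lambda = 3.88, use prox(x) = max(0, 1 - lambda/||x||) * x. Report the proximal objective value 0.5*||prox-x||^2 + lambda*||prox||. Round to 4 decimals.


Step 1: Compute ||x||.
||x|| = 7.6792
Step 2: Compute scaling factor.
scale = max(0, 1 - 3.88/7.6792) = 0.4947
Step 3: prox(x) = [-3.3131, -1.8594]
||prox(x)|| = 3.7992
Step 4: Proximal objective.
0.5*||prox-x||^2 = 7.5272
lambda*||prox|| = 14.7409
Total = 22.2682


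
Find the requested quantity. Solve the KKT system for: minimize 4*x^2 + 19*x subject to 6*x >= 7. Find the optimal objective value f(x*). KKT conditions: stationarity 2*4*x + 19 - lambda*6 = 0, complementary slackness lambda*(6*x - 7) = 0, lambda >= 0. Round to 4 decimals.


Step 1: Try lambda = 0 (constraint inactive).
x_unc = -19/(2*4) = -2.375
Check: 6*-2.375 = -14.25 < 7 -- violated!
Step 2: Constraint must be active: 6*x = 7
x* = 7/6 = 1.1667 (rounded; the exact value 7/6 is used below)
lambda = (2*4*(7/6) + 19)/6 = 4.7222
Step 3: Compute optimal value.
f(x*) = 4*(7/6)^2 + 19*(7/6) = 27.6111


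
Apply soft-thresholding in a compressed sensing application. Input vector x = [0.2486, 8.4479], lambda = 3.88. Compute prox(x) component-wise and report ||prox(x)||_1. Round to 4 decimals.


Soft-thresholding with lambda = 3.88:
prox(0.2486) = sign(0.2486)*max(|0.2486| - 3.88, 0) = 0.0
prox(8.4479) = sign(8.4479)*max(|8.4479| - 3.88, 0) = 4.5679
prox(x) = [0.0, 4.5679]
||prox(x)||_1 = 0.0 + 4.5679 = 4.5679


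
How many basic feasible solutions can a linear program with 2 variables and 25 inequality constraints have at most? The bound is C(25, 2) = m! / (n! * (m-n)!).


Each vertex corresponds to some choice of n active constraints out of m, so the number of vertices is at most C(m, n) = m! / (n!(m-n)!).
m = 25, n = 2
Numerator: 25 * 24
Denominator: 2! = 2
C(25, 2) = 300


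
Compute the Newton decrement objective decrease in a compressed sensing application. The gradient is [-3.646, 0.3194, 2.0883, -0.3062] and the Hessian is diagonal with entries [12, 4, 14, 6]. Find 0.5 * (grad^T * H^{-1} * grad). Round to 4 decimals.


Step 1: H is diagonal, so H^(-1) * g = [-0.3038, 0.0799, 0.1492, -0.051].
Step 2: g^T H^(-1) g = sum_i g_i^2 / H_ii
  = (-3.646)^2/12 + (0.3194)^2/4 + (2.0883)^2/14 + (-0.3062)^2/6
  = 1.1078 + 0.0255 + 0.3115 + 0.0156 = 1.4604
Step 3: Objective decrease = 0.5 * g^T H^(-1) g = 0.7302


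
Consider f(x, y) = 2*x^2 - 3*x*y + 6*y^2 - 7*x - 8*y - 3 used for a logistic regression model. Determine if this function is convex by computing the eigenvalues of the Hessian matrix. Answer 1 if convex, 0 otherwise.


The Hessian of f(x,y) = 2*x^2 - 3*x*y + 6*y^2 - 7*x - 8*y - 3 is:
H = [[4, -3], [-3, 12]]
Trace = 4 + 12 = 16
Determinant = 4*12 - (-3)^2 = 39
Discriminant = (16)^2 - 4*39 = 100.0
Eigenvalues: lambda_1 = 3.0, lambda_2 = 13.0
The function is convex.

1


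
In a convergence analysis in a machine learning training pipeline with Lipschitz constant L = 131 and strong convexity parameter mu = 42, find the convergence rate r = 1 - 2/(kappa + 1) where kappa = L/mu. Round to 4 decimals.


Step 1: Compute the condition number.
kappa = L/mu = 131/42 = 3.119
Step 2: Compute the convergence rate.
r = 1 - 2/(kappa + 1) = 1 - 2*mu/(L + mu) = (L - mu)/(L + mu) = 89/173 = 0.5145


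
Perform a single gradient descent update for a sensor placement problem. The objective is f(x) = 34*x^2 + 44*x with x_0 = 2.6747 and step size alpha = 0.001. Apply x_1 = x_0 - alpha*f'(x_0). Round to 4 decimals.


We compute the gradient at x_0 and apply the update.
f'(x) = 68*x + 44
f'(2.6747) = 68*2.6747 + 44 = 225.8796
x_1 = 2.6747 - 0.001*225.8796 = 2.4488


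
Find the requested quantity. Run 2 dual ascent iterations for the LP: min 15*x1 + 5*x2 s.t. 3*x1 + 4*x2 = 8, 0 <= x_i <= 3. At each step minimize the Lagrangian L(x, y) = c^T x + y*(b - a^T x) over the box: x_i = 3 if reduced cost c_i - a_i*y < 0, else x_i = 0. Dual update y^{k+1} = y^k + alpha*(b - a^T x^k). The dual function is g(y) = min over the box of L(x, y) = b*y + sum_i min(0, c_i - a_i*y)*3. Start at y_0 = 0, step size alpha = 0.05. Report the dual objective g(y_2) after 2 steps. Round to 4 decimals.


Dual ascent for LP: min 15*x1 + 5*x2, 3*x1 + 4*x2 = 8, 0 <= x_i <= 3
Step 1: y^k = 0.0, reduced costs: (15.0, 5.0)
  x^k = (0.0, 0.0), subgradient = b - a^T x = 8.0
  y^{k+1} = 0.0 + 0.05*8.0 = 0.4
Step 2: y^k = 0.4, reduced costs: (13.8, 3.4)
  x^k = (0.0, 0.0), subgradient = b - a^T x = 8.0
  y^{k+1} = 0.4 + 0.05*8.0 = 0.8
Dual objective at y_2 = 0.8: reduced costs (12.6, 1.8), box minimizer x = (0.0, 0.0)
g(y_2) = b*y + (c1 - a1*y)*x1 + (c2 - a2*y)*x2 = 8*0.8 + 12.6*0.0 + 1.8*0.0 = 6.4 + 0.0 + 0.0 = 6.4


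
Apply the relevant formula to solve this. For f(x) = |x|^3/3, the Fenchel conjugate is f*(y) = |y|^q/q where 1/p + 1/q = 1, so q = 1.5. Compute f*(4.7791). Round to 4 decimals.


The conjugate exponent q satisfies 1/p + 1/q = 1.
p = 3, so q = 3/(3 - 1) = 1.5
|y|^q = 4.7791^1.5 = 10.4477
f*(4.7791) = 10.4477 / 1.5 = 6.9651


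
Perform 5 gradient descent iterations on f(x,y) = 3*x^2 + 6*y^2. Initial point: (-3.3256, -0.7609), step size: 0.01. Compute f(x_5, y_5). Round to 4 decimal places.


Gradient descent on f(x,y) = 3*x^2 + 6*y^2.
Starting point: (-3.3256, -0.7609), alpha = 0.01
Step 1: grad_x = 2*3*-3.3256 = -19.9536, grad_y = 2*6*-0.7609 = -9.1308
  x_1 = -3.3256 - 0.01*-19.9536 = -3.1261
  y_1 = -0.7609 - 0.01*-9.1308 = -0.6696
Step 2: grad_x = 2*3*-3.1261 = -18.7564, grad_y = 2*6*-0.6696 = -8.0351
  x_2 = -3.1261 - 0.01*-18.7564 = -2.9385
  y_2 = -0.6696 - 0.01*-8.0351 = -0.5892
Step 3: grad_x = 2*3*-2.9385 = -17.631, grad_y = 2*6*-0.5892 = -7.0709
  x_3 = -2.9385 - 0.01*-17.631 = -2.7622
  y_3 = -0.5892 - 0.01*-7.0709 = -0.5185
Step 4: grad_x = 2*3*-2.7622 = -16.5731, grad_y = 2*6*-0.5185 = -6.2224
  x_4 = -2.7622 - 0.01*-16.5731 = -2.5965
  y_4 = -0.5185 - 0.01*-6.2224 = -0.4563
Step 5: grad_x = 2*3*-2.5965 = -15.5788, grad_y = 2*6*-0.4563 = -5.4757
  x_5 = -2.5965 - 0.01*-15.5788 = -2.4407
  y_5 = -0.4563 - 0.01*-5.4757 = -0.4016
f(-2.4407, -0.4016) = 3*(-2.4407)^2 + 6*(-0.4016)^2 = 18.8381


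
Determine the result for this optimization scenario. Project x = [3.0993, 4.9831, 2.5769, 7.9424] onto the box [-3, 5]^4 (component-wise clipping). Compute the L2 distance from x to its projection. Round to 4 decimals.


Project each component onto [-3, 5].
clip(3.0993) = 3.0993, clip(4.9831) = 4.9831, clip(2.5769) = 2.5769, clip(7.9424) = 5.0
Projection = [3.0993, 4.9831, 2.5769, 5.0]
Squared diffs: [0.0, 0.0, 0.0, 8.6577]
Distance = sqrt(8.6577) = 2.9424


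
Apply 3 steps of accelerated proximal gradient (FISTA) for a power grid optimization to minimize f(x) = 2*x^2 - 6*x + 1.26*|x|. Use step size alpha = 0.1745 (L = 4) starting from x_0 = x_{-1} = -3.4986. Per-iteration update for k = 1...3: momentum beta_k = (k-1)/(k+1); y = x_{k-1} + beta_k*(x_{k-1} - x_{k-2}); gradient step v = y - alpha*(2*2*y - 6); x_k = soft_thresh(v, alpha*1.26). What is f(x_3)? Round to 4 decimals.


FISTA on f(x) = 2*x^2 - 6*x + 1.26*|x|
L = 4, alpha = 0.1745
Iteration 1: beta = 0.0, y = -3.4986 + 0.0*(-3.4986 + 3.4986) = -3.4986
  grad(y) = -19.9944, v = y - alpha*grad = -0.0096
  prox(v) = soft_thresh(-0.0096, 0.2199) = 0.0
Iteration 2: beta = 0.3333, y = 0.0 + 0.3333*(0.0 + 3.4986) = 1.1662
  grad(y) = -1.3352, v = y - alpha*grad = 1.3992
  prox(v) = soft_thresh(1.3992, 0.2199) = 1.1793
Iteration 3: beta = 0.5, y = 1.1793 + 0.5*(1.1793 - 0.0) = 1.769
  grad(y) = 1.0759, v = y - alpha*grad = 1.5812
  prox(v) = soft_thresh(1.5812, 0.2199) = 1.3614
f(x_3) = 2*1.3614^2 - 6*1.3614 + 1.26*|1.3614| = -2.7462


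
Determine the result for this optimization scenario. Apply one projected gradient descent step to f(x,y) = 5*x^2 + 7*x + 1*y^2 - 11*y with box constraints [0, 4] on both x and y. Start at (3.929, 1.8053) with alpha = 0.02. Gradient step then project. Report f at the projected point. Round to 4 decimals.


Step 1: Compute gradient at (3.929, 1.8053).
grad_x = 2*5*3.929 + 7 = 46.29
grad_y = 2*1*1.8053 - 11 = -7.3894
Step 2: Gradient step.
x_raw = 3.929 - 0.02*46.29 = 3.0032
y_raw = 1.8053 - 0.02*-7.3894 = 1.9531
Step 3: Project onto [0, 4].
x_proj = clip(3.0032) = 3.0032
y_proj = clip(1.9531) = 1.9531
Step 4: Evaluate f.
f(3.0032, 1.9531) = 48.449


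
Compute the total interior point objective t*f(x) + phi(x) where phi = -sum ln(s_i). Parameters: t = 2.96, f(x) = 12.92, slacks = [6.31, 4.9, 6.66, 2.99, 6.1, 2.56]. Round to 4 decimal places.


Step 1: Compute log-barrier.
ln values: [1.8421, 1.5892, 1.8961, 1.0953, 1.8083, 0.94]
phi = -(1.8421 + 1.5892 + 1.8961 + 1.0953 + 1.8083 + 0.94) = -9.1711
Step 2: Compute augmented objective.
t*f(x) = 2.96*12.92 = 38.2432
Total = 38.2432 - 9.1711 = 29.0721


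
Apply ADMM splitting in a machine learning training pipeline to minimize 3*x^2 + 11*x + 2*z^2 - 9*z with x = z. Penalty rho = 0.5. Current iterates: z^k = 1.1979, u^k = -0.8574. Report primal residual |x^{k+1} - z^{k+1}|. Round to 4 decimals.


ADMM iteration with rho = 0.5, z^k = 1.1979, u^k = -0.8574
Step 1: x-update.
Minimize 3*x^2 + 11*x + (0.5/2)*(x - 1.1979 - 0.8574)^2
FOC: (2*3 + 0.5)*x = -11 + 0.5*(1.1979 + 0.8574)
x^{k+1} = -1.5342
Step 2: z-update.
Minimize 2*z^2 - 9*z + (0.5/2)*(-1.5342 - z - 0.8574)^2
FOC: (2*2 + 0.5)*z = 9 + 0.5*(-1.5342 - 0.8574)
z^{k+1} = 1.7343
Step 3: u-update.
u^{k+1} = -0.8574 - 1.5342 - 1.7343 = -4.1259
Step 4: Primal residual = |-1.5342 - 1.7343| = 3.2685


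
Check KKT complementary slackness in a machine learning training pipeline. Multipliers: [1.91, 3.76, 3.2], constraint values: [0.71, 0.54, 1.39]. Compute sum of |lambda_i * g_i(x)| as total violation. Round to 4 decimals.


KKT complementary slackness check:
lambda_1 * g_1 = 1.91 * 0.71 = 1.3561
lambda_2 * g_2 = 3.76 * 0.54 = 2.0304
lambda_3 * g_3 = 3.2 * 1.39 = 4.448
Total violation = 1.3561 + 2.0304 + 4.448 = 7.8345


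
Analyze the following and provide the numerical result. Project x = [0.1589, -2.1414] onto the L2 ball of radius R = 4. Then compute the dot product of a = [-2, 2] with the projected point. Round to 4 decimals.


Step 1: Compute ||x|| (intermediates to 6 decimals).
||x|| = sqrt(0.1589^2 + (-2.1414)^2) = 2.147287
Step 2: Project.
Since ||x|| <= R, proj = x (no scaling needed).
proj(x) = [0.1589, -2.1414]
Step 3: Dot product.
a^T * proj(x) = -2*0.1589 + 2*(-2.1414) = -4.6006


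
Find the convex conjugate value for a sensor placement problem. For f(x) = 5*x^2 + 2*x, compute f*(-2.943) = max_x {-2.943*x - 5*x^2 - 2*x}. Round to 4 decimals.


f*(y) = sup_x {y*x - a*x^2 - b*x} = sup_x {(y-b)*x - a*x^2}
FOC: (y - b) - 2a*x = 0 => x* = (y - b)/(2a)
x* = (-2.943 - 2)/(2*5) = -0.4943
f*(-2.943) = (y-b)^2/(4a) = (-2.943 - 2)^2/(4*5)
= 24.4332/20 = 1.2217


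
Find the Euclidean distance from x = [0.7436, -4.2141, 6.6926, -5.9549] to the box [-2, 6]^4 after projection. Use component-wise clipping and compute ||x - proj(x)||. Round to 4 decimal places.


Project each component onto [-2, 6].
clip(0.7436) = 0.7436, clip(-4.2141) = -2.0, clip(6.6926) = 6.0, clip(-5.9549) = -2.0
Projection = [0.7436, -2.0, 6.0, -2.0]
Squared diffs: [0.0, 4.9022, 0.4797, 15.6412]
Distance = sqrt(21.0231) = 4.5851


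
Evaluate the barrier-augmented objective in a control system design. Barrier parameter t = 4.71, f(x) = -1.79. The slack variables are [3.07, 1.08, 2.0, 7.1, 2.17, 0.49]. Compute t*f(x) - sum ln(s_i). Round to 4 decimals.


Step 1: Compute log-barrier.
ln values: [1.1217, 0.077, 0.6931, 1.9601, 0.7747, -0.7133]
phi = -(1.1217 + 0.077 + 0.6931 + 1.9601 + 0.7747 - 0.7133) = -3.9133
Step 2: Compute augmented objective.
t*f(x) = 4.71*-1.79 = -8.4309
Total = -8.4309 - 3.9133 = -12.3442


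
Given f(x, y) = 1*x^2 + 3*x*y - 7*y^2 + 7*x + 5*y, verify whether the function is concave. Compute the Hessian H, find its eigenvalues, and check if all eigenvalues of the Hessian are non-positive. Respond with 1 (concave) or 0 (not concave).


The Hessian of f(x,y) = 1*x^2 + 3*x*y - 7*y^2 + 7*x + 5*y is:
H = [[2, 3], [3, -14]]
Trace = 2 - 14 = -12
Determinant = 2*-14 - (3)^2 = -37
Discriminant = (-12)^2 - 4*-37 = 292.0
Eigenvalues: lambda_1 = -14.544, lambda_2 = 2.544
The function is not concave.

0


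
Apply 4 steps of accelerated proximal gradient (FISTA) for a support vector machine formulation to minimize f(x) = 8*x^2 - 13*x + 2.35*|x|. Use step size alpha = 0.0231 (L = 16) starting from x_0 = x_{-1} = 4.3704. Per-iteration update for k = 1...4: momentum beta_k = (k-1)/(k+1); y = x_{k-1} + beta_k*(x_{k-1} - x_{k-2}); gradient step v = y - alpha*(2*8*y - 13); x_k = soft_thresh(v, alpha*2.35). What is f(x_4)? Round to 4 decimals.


FISTA on f(x) = 8*x^2 - 13*x + 2.35*|x|
L = 16, alpha = 0.0231
Iteration 1: beta = 0.0, y = 4.3704 + 0.0*(4.3704 - 4.3704) = 4.3704
  grad(y) = 56.9264, v = y - alpha*grad = 3.0554
  prox(v) = soft_thresh(3.0554, 0.0543) = 3.0011
Iteration 2: beta = 0.3333, y = 3.0011 + 0.3333*(3.0011 - 4.3704) = 2.5447
  grad(y) = 27.715, v = y - alpha*grad = 1.9045
  prox(v) = soft_thresh(1.9045, 0.0543) = 1.8502
Iteration 3: beta = 0.5, y = 1.8502 + 0.5*(1.8502 - 3.0011) = 1.2747
  grad(y) = 7.3955, v = y - alpha*grad = 1.1039
  prox(v) = soft_thresh(1.1039, 0.0543) = 1.0496
Iteration 4: beta = 0.6, y = 1.0496 + 0.6*(1.0496 - 1.8502) = 0.5692
  grad(y) = -3.892, v = y - alpha*grad = 0.6592
  prox(v) = soft_thresh(0.6592, 0.0543) = 0.6049
f(x_4) = 8*0.6049^2 - 13*0.6049 + 2.35*|0.6049| = -3.5149


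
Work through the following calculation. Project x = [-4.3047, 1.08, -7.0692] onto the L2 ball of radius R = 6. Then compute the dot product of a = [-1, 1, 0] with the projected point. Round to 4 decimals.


Step 1: Compute ||x|| (intermediates to 6 decimals).
||x|| = sqrt((-4.3047)^2 + 1.08^2 + (-7.0692)^2) = 8.346881
Step 2: Project.
Since ||x|| > R, scale = R/||x|| = 6/8.346881 = 0.718831, proj(x) = scale * x
proj(x) = [-3.094352, 0.776337, -5.08156]
Step 3: Dot product.
a^T * proj(x) = -1*(-3.094352) + 1*0.776337 + 0*(-5.08156) = 3.8707


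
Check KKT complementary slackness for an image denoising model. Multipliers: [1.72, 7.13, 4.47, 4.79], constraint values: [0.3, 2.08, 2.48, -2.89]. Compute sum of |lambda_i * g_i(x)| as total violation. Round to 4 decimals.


KKT complementary slackness check:
lambda_1 * g_1 = 1.72 * 0.3 = 0.516
lambda_2 * g_2 = 7.13 * 2.08 = 14.8304
lambda_3 * g_3 = 4.47 * 2.48 = 11.0856
lambda_4 * g_4 = 4.79 * -2.89 = -13.8431
Total violation = 0.516 + 14.8304 + 11.0856 + 13.8431 = 40.2751


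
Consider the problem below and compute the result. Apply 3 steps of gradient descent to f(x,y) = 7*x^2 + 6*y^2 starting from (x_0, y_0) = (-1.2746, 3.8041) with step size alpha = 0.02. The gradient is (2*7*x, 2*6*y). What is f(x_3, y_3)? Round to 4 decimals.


Gradient descent on f(x,y) = 7*x^2 + 6*y^2.
Starting point: (-1.2746, 3.8041), alpha = 0.02
Step 1: grad_x = 2*7*-1.2746 = -17.8444, grad_y = 2*6*3.8041 = 45.6492
  x_1 = -1.2746 - 0.02*-17.8444 = -0.9177
  y_1 = 3.8041 - 0.02*45.6492 = 2.8911
Step 2: grad_x = 2*7*-0.9177 = -12.848, grad_y = 2*6*2.8911 = 34.6934
  x_2 = -0.9177 - 0.02*-12.848 = -0.6608
  y_2 = 2.8911 - 0.02*34.6934 = 2.1972
Step 3: grad_x = 2*7*-0.6608 = -9.2505, grad_y = 2*6*2.1972 = 26.367
  x_3 = -0.6608 - 0.02*-9.2505 = -0.4757
  y_3 = 2.1972 - 0.02*26.367 = 1.6699
f(-0.4757, 1.6699) = 7*(-0.4757)^2 + 6*1.6699^2 = 18.3159


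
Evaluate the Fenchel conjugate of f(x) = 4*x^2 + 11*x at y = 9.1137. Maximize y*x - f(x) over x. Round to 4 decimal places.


f*(y) = sup_x {y*x - a*x^2 - b*x} = sup_x {(y-b)*x - a*x^2}
FOC: (y - b) - 2a*x = 0 => x* = (y - b)/(2a)
x* = (9.1137 - 11)/(2*4) = -0.2358
f*(9.1137) = (y-b)^2/(4a) = (9.1137 - 11)^2/(4*4)
= 3.5581/16 = 0.2224


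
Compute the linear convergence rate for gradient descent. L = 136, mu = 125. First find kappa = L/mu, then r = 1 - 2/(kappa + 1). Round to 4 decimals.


Step 1: Compute the condition number.
kappa = L/mu = 136/125 = 1.088
Step 2: Compute the convergence rate.
r = 1 - 2/(kappa + 1) = 1 - 2*mu/(L + mu) = (L - mu)/(L + mu) = 11/261 = 0.0421


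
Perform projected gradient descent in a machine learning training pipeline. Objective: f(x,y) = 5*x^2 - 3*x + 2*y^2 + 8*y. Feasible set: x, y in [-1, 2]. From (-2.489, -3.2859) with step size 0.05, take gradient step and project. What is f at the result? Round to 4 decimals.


Step 1: Compute gradient at (-2.489, -3.2859).
grad_x = 2*5*-2.489 - 3 = -27.89
grad_y = 2*2*-3.2859 + 8 = -5.1436
Step 2: Gradient step.
x_raw = -2.489 - 0.05*-27.89 = -1.0945
y_raw = -3.2859 - 0.05*-5.1436 = -3.0287
Step 3: Project onto [-1, 2].
x_proj = clip(-1.0945) = -1.0
y_proj = clip(-3.0287) = -1.0
Step 4: Evaluate f.
f(-1.0, -1.0) = 2.0


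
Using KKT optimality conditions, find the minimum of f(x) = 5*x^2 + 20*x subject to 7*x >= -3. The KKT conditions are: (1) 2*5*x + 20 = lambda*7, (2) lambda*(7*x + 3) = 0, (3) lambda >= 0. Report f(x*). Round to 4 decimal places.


Step 1: Try lambda = 0 (constraint inactive).
x_unc = -20/(2*5) = -2.0
Check: 7*-2.0 = -14.0 < -3 -- violated!
Step 2: Constraint must be active: 7*x = -3
x* = -3/7 = -0.4286 (rounded; the exact value -3/7 is used below)
lambda = (2*5*(-3/7) + 20)/7 = 2.2449
Step 3: Compute optimal value.
f(x*) = 5*(-3/7)^2 + 20*(-3/7) = -7.6531


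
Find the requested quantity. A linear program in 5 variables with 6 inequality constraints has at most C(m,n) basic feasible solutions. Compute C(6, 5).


Each vertex corresponds to some choice of n active constraints out of m, so the number of vertices is at most C(m, n) = m! / (n!(m-n)!).
m = 6, n = 5
Numerator: 6 * 5 * 4 * 3 * 2
Denominator: 5! = 120
C(6, 5) = 6


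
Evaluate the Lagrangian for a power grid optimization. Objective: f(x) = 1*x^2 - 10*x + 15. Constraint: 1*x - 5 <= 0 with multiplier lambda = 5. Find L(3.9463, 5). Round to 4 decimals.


Step 1: Evaluate f(x).
f(3.9463) = 1*3.9463^2 - 10*3.9463 + 15 = -8.8897
Step 2: Evaluate g(x).
g(3.9463) = 1*3.9463 - 5 = -1.0537
Step 3: Compute Lagrangian.
L = -8.8897 + 5*-1.0537 = -14.1582


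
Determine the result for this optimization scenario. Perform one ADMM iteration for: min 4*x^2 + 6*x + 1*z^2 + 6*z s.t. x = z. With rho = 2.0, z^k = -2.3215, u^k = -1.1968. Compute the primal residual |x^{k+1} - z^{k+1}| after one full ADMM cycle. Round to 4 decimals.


ADMM iteration with rho = 2.0, z^k = -2.3215, u^k = -1.1968
Step 1: x-update.
Minimize 4*x^2 + 6*x + (2.0/2)*(x + 2.3215 - 1.1968)^2
FOC: (2*4 + 2.0)*x = -6 + 2.0*(-2.3215 + 1.1968)
x^{k+1} = -0.8249
Step 2: z-update.
Minimize 1*z^2 + 6*z + (2.0/2)*(-0.8249 - z - 1.1968)^2
FOC: (2*1 + 2.0)*z = -6 + 2.0*(-0.8249 - 1.1968)
z^{k+1} = -2.5109
Step 3: u-update.
u^{k+1} = -1.1968 - 0.8249 + 2.5109 = 0.4891
Step 4: Primal residual = |-0.8249 + 2.5109| = 1.6859


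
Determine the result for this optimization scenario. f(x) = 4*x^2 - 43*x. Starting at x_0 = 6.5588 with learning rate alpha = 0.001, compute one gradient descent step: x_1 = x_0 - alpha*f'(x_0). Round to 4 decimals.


We compute the gradient at x_0 and apply the update.
f'(x) = 8*x - 43
f'(6.5588) = 8*6.5588 - 43 = 9.4704
x_1 = 6.5588 - 0.001*9.4704 = 6.5493


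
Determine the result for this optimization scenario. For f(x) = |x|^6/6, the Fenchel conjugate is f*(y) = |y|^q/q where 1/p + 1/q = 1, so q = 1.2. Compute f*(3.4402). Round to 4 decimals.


The conjugate exponent q satisfies 1/p + 1/q = 1.
p = 6, so q = 6/(6 - 1) = 1.2
|y|^q = 3.4402^1.2 = 4.4045
f*(3.4402) = 4.4045 / 1.2 = 3.6704


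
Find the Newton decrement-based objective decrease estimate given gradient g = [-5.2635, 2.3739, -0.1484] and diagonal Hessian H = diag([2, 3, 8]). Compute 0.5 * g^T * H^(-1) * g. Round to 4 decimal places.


Step 1: H is diagonal, so H^(-1) * g = [-2.6318, 0.7913, -0.0186].
Step 2: g^T H^(-1) g = sum_i g_i^2 / H_ii
  = (-5.2635)^2/2 + (2.3739)^2/3 + (-0.1484)^2/8
  = 13.8522 + 1.8785 + 0.0028 = 15.7334
Step 3: Objective decrease = 0.5 * g^T H^(-1) g = 7.8667


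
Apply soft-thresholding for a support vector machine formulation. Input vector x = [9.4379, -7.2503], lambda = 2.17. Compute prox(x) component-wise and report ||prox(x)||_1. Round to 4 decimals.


Soft-thresholding with lambda = 2.17:
prox(9.4379) = sign(9.4379)*max(|9.4379| - 2.17, 0) = 7.2679
prox(-7.2503) = sign(-7.2503)*max(|-7.2503| - 2.17, 0) = -5.0803
prox(x) = [7.2679, -5.0803]
||prox(x)||_1 = 7.2679 + 5.0803 = 12.3482


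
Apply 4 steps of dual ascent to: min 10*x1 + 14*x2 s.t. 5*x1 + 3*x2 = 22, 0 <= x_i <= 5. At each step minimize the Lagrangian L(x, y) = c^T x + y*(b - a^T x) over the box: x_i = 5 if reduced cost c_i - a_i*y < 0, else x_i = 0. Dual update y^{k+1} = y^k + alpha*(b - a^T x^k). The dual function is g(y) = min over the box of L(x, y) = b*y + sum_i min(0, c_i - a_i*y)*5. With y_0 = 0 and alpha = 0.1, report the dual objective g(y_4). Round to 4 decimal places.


Dual ascent for LP: min 10*x1 + 14*x2, 5*x1 + 3*x2 = 22, 0 <= x_i <= 5
Step 1: y^k = 0.0, reduced costs: (10.0, 14.0)
  x^k = (0.0, 0.0), subgradient = b - a^T x = 22.0
  y^{k+1} = 0.0 + 0.1*22.0 = 2.2
Step 2: y^k = 2.2, reduced costs: (-1.0, 7.4)
  x^k = (5.0, 0.0), subgradient = b - a^T x = -3.0
  y^{k+1} = 2.2 + 0.1*-3.0 = 1.9
Step 3: y^k = 1.9, reduced costs: (0.5, 8.3)
  x^k = (0.0, 0.0), subgradient = b - a^T x = 22.0
  y^{k+1} = 1.9 + 0.1*22.0 = 4.1
Step 4: y^k = 4.1, reduced costs: (-10.5, 1.7)
  x^k = (5.0, 0.0), subgradient = b - a^T x = -3.0
  y^{k+1} = 4.1 + 0.1*-3.0 = 3.8
Dual objective at y_4 = 3.8: reduced costs (-9.0, 2.6), box minimizer x = (5.0, 0.0)
g(y_4) = b*y + (c1 - a1*y)*x1 + (c2 - a2*y)*x2 = 22*3.8 + (-9.0)*5.0 + 2.6*0.0 = 83.6 - 45.0 + 0.0 = 38.6
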